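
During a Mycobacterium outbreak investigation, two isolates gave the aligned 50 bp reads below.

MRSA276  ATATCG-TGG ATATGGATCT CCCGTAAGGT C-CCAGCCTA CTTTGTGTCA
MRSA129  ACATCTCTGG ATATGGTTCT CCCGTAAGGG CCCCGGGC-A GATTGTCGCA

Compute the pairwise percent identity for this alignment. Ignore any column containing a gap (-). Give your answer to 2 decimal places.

78.72%

Excluding the 3 gap columns leaves 47 comparable sites.
Mismatches occur at site 2 (T→C), site 6 (G→T), site 17 (A→T), site 30 (T→G), site 35 (A→G), site 37 (C→G), site 41 (C→G), site 42 (T→A), site 47 (G→C), site 48 (T→G).
37 of the 47 comparable sites match, so the percent identity is 37/47 × 100 = 78.72%.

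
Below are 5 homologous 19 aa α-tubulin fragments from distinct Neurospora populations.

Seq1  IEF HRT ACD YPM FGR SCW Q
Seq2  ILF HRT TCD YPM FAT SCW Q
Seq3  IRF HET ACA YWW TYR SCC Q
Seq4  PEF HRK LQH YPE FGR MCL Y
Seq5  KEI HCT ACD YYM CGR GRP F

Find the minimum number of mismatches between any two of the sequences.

4

Pairwise Hamming distances:
  Seq1 vs Seq2: 4
  Seq1 vs Seq3: 8
  Seq1 vs Seq4: 9
  Seq1 vs Seq5: 9
  Seq2 vs Seq3: 10
  Seq2 vs Seq4: 12
  Seq2 vs Seq5: 13
  Seq3 vs Seq4: 14
  Seq3 vs Seq5: 13
  Seq4 vs Seq5: 14
The smallest is 4, between Seq1 and Seq2.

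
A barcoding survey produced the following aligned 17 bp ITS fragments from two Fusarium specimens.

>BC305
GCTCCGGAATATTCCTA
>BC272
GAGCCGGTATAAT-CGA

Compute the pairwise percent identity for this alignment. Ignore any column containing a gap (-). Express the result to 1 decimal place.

Excluding the 1 gap column leaves 16 comparable sites.
Mismatches occur at site 2 (C↔A), site 3 (T↔G), site 8 (A↔T), site 12 (T↔A), site 16 (T↔G).
11 of the 16 comparable sites match, so the percent identity is 11/16 × 100 = 68.8%.

68.8%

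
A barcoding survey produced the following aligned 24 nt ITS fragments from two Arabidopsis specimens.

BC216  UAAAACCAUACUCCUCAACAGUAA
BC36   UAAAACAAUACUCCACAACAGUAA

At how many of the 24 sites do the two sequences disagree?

2

Differing sites — 7:C/A; 15:U/A.
That gives 2 mismatches out of 24 aligned sites, so the Hamming distance is 2.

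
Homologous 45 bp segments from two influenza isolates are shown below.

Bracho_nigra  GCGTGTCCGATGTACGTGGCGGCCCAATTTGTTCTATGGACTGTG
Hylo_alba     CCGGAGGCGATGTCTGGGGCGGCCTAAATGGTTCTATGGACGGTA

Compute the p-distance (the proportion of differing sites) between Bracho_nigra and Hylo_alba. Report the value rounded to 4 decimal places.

0.2889

Differing sites — 1:G/C; 4:T/G; 5:G/A; 6:T/G; 7:C/G; 14:A/C; 15:C/T; 17:T/G; 25:C/T; 28:T/A; 30:T/G; 42:T/G; 45:G/A.
There are 13 differences over 45 sites, so p = 13/45 = 0.2889.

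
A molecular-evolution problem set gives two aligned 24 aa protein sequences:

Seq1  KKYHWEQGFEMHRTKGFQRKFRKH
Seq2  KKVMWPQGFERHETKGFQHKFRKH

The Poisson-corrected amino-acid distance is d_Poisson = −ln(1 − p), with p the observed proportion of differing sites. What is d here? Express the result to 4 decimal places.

0.2877

Mismatches occur at site 3 (Y→V), site 4 (H→M), site 6 (E→P), site 11 (M→R), site 13 (R→E), site 19 (R→H).
p = 6/24 = 0.250000.
d = −ln(1 − 0.250000) = −ln(0.750000) = 0.2877.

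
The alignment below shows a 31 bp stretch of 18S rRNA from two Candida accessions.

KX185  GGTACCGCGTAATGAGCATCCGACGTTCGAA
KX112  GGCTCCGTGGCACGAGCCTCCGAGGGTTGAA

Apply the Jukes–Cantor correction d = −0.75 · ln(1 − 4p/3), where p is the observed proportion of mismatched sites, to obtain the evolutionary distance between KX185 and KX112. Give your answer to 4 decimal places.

0.4217

Mismatches occur at site 3 (T↔C), site 4 (A↔T), site 8 (C↔T), site 10 (T↔G), site 11 (A↔C), site 13 (T↔C), site 18 (A↔C), site 24 (C↔G), site 26 (T↔G), site 28 (C↔T).
p = 10/31 = 0.322581.
d = −0.75 · ln(1 − (4/3)·0.322581) = −0.75 · ln(0.569892) = −0.75 · (-0.562308) = 0.4217.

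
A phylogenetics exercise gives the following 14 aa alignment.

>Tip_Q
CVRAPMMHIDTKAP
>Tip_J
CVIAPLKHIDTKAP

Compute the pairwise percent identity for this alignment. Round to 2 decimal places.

78.57%

Differing sites — 3:R/I; 6:M/L; 7:M/K.
11 of the 14 sites match, so the percent identity is 11/14 × 100 = 78.57%.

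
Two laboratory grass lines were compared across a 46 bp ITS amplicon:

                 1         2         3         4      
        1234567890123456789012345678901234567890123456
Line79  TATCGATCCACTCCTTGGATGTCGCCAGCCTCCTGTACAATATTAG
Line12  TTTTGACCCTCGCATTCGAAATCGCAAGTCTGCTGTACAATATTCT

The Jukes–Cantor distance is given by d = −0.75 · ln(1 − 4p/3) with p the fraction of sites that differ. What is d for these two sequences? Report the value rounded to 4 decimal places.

Differing sites — 2:A/T; 4:C/T; 7:T/C; 10:A/T; 12:T/G; 14:C/A; 17:G/C; 20:T/A; 21:G/A; 26:C/A; 29:C/T; 32:C/G; 45:A/C; 46:G/T.
p = 14/46 = 0.304348.
d = −0.75 · ln(1 − (4/3)·0.304348) = −0.75 · ln(0.594203) = −0.75 · (-0.520534) = 0.3904.

0.3904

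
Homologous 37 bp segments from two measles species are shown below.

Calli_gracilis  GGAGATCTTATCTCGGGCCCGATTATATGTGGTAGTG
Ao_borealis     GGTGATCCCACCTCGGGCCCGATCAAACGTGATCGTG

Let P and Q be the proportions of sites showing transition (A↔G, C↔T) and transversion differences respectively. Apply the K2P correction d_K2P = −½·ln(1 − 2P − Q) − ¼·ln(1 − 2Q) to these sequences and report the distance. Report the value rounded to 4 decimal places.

0.3042

The sequences differ at positions 3 (A/T, transversion), 8 (T/C, transition), 9 (T/C, transition), 11 (T/C, transition), 24 (T/C, transition), 26 (T/A, transversion), 28 (T/C, transition), 32 (G/A, transition), 34 (A/C, transversion).
Of the 9 differences, 6 transitions and 3 transversions over 37 sites: P = 6/37 = 0.162162, Q = 3/37 = 0.081081.
d = −0.5·ln(0.594595) − 0.25·ln(0.837838) = −0.5·(-0.519875) − 0.25·(-0.176931) = 0.3042.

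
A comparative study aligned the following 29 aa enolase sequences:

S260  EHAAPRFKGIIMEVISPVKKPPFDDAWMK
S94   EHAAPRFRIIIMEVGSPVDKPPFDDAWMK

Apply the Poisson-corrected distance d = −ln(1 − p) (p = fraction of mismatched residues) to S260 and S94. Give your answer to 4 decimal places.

Differing sites — 8:K/R; 9:G/I; 15:I/G; 19:K/D.
p = 4/29 = 0.137931.
d = −ln(1 − 0.137931) = −ln(0.862069) = 0.1484.

0.1484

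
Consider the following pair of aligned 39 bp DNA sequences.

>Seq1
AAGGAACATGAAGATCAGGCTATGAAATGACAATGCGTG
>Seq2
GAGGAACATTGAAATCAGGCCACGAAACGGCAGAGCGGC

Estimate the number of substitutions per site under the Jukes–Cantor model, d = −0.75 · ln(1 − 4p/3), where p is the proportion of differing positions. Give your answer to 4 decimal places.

The sequences differ at positions 1 (A/G), 10 (G/T), 11 (A/G), 13 (G/A), 21 (T/C), 23 (T/C), 28 (T/C), 30 (A/G), 33 (A/G), 34 (T/A), 38 (T/G), 39 (G/C).
p = 12/39 = 0.307692.
d = −0.75 · ln(1 − (4/3)·0.307692) = −0.75 · ln(0.589744) = −0.75 · (-0.528067) = 0.3961.

0.3961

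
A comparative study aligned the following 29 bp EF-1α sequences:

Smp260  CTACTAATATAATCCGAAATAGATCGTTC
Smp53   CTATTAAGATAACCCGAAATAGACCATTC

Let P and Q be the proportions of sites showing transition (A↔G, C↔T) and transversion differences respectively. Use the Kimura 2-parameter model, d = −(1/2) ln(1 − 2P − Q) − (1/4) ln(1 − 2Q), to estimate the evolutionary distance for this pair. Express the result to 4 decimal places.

Differing sites — 4:C/T (Ti); 8:T/G (Tv); 13:T/C (Ti); 24:T/C (Ti); 26:G/A (Ti).
Of the 5 differences, 4 transitions and 1 transversion over 29 sites: P = 4/29 = 0.137931, Q = 1/29 = 0.034483.
d = −0.5·ln(0.689655) − 0.25·ln(0.931034) = −0.5·(-0.371564) − 0.25·(-0.071459) = 0.2036.

0.2036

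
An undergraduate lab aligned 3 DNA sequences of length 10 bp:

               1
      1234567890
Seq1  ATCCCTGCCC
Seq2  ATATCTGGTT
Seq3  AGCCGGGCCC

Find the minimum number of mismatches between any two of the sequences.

Pairwise Hamming distances:
  Seq1 vs Seq2: 5
  Seq1 vs Seq3: 3
  Seq2 vs Seq3: 8
The smallest is 3, between Seq1 and Seq3.

3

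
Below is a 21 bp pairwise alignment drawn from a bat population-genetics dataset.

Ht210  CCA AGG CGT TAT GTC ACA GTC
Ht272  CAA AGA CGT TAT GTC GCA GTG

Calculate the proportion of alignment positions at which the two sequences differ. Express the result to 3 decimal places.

0.190

The sequences differ at positions 2 (C/A), 6 (G/A), 16 (A/G), 21 (C/G).
There are 4 differences over 21 sites, so p = 4/21 = 0.190.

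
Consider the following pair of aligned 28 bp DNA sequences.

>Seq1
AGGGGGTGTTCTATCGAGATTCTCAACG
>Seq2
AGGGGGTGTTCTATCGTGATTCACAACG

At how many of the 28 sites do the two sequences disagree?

2

The sequences differ at positions 17 (A/T), 23 (T/A).
That gives 2 mismatches out of 28 aligned sites, so the Hamming distance is 2.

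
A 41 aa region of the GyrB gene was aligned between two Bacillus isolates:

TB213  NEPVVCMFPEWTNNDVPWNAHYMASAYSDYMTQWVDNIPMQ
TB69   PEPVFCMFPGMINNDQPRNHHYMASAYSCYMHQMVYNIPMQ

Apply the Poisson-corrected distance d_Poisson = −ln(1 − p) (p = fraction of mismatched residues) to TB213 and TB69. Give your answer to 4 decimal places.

Mismatches occur at site 1 (N→P), site 5 (V→F), site 10 (E→G), site 11 (W→M), site 12 (T→I), site 16 (V→Q), site 18 (W→R), site 20 (A→H), site 29 (D→C), site 32 (T→H), site 34 (W→M), site 36 (D→Y).
p = 12/41 = 0.292683.
d = −ln(1 − 0.292683) = −ln(0.707317) = 0.3463.

0.3463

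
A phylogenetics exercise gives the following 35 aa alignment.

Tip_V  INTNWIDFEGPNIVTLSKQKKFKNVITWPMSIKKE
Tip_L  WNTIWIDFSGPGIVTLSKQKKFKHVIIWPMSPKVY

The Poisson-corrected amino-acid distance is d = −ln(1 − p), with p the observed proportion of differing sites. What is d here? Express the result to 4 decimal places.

0.2973

Differing sites — 1:I/W; 4:N/I; 9:E/S; 12:N/G; 24:N/H; 27:T/I; 32:I/P; 34:K/V; 35:E/Y.
p = 9/35 = 0.257143.
d = −ln(1 − 0.257143) = −ln(0.742857) = 0.2973.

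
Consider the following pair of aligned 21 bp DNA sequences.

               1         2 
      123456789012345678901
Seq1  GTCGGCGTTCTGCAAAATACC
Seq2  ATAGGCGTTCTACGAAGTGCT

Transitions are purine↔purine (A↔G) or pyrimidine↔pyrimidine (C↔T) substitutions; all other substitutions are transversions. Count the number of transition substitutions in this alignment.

The sequences differ at positions 1 (G/A, transition), 3 (C/A, transversion), 12 (G/A, transition), 14 (A/G, transition), 17 (A/G, transition), 19 (A/G, transition), 21 (C/T, transition).
Of the 7 differences, 6 transitions and 1 transversion, so the answer is 6.

6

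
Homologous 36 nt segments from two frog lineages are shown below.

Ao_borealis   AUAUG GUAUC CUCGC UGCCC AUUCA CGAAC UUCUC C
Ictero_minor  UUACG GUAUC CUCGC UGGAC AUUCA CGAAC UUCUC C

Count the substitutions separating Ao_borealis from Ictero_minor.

4

Differing sites — 1:A/U; 4:U/C; 18:C/G; 19:C/A.
That gives 4 mismatches out of 36 aligned sites, so the Hamming distance is 4.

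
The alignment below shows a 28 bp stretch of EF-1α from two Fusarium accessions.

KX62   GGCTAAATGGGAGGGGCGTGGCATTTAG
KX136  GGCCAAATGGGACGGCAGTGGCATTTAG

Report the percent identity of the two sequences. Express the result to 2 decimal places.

The sequences differ at positions 4 (T/C), 13 (G/C), 16 (G/C), 17 (C/A).
24 of the 28 sites match, so the percent identity is 24/28 × 100 = 85.71%.

85.71%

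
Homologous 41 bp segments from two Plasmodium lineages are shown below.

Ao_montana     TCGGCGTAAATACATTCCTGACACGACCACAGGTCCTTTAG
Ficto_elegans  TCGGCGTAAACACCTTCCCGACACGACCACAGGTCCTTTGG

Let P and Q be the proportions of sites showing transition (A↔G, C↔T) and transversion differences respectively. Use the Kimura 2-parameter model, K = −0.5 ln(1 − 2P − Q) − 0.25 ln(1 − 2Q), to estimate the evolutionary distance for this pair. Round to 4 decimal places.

Differing sites — 11:T/C (Ti); 14:A/C (Tv); 19:T/C (Ti); 40:A/G (Ti).
Of the 4 differences, 3 transitions and 1 transversion over 41 sites: P = 3/41 = 0.073171, Q = 1/41 = 0.024390.
d = −0.5·ln(0.829268) − 0.25·ln(0.951220) = −0.5·(-0.187212) − 0.25·(-0.050010) = 0.1061.

0.1061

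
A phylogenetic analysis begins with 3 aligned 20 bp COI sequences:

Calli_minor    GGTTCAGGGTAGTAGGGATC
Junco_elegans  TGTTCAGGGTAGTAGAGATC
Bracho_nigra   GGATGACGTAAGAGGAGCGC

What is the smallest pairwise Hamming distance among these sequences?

2

Pairwise Hamming distances:
  Calli_minor vs Junco_elegans: 2
  Calli_minor vs Bracho_nigra: 10
  Junco_elegans vs Bracho_nigra: 10
The smallest is 2, between Calli_minor and Junco_elegans.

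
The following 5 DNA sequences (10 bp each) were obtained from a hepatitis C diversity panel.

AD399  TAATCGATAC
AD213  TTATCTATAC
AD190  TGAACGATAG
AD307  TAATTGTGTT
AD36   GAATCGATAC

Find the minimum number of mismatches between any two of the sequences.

1

Pairwise Hamming distances:
  AD399 vs AD213: 2
  AD399 vs AD190: 3
  AD399 vs AD307: 5
  AD399 vs AD36: 1
  AD213 vs AD190: 4
  AD213 vs AD307: 7
  AD213 vs AD36: 3
  AD190 vs AD307: 7
  AD190 vs AD36: 4
  AD307 vs AD36: 6
The smallest is 1, between AD399 and AD36.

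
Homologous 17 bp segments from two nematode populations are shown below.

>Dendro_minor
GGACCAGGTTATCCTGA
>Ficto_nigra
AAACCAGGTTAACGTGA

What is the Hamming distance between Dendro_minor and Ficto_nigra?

Differing sites — 1:G/A; 2:G/A; 12:T/A; 14:C/G.
That gives 4 mismatches out of 17 aligned sites, so the Hamming distance is 4.

4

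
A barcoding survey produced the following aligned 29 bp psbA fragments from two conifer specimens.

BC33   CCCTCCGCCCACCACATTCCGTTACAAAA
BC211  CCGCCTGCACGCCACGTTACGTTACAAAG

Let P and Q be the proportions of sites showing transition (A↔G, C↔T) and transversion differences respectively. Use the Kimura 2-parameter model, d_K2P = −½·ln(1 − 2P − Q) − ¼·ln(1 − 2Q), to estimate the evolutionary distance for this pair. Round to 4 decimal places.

0.3553

Mismatches occur at site 3 (C↔G, transversion), site 4 (T↔C, transition), site 6 (C↔T, transition), site 9 (C↔A, transversion), site 11 (A↔G, transition), site 16 (A↔G, transition), site 19 (C↔A, transversion), site 29 (A↔G, transition).
Of the 8 differences, 5 transitions and 3 transversions over 29 sites: P = 5/29 = 0.172414, Q = 3/29 = 0.103448.
d = −0.5·ln(0.551724) − 0.25·ln(0.793104) = −0.5·(-0.594707) − 0.25·(-0.231801) = 0.3553.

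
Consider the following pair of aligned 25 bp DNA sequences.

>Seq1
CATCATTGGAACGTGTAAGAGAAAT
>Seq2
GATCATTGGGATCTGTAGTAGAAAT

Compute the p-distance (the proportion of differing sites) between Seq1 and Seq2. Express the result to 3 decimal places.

0.240

Differing sites — 1:C/G; 10:A/G; 12:C/T; 13:G/C; 18:A/G; 19:G/T.
There are 6 differences over 25 sites, so p = 6/25 = 0.240.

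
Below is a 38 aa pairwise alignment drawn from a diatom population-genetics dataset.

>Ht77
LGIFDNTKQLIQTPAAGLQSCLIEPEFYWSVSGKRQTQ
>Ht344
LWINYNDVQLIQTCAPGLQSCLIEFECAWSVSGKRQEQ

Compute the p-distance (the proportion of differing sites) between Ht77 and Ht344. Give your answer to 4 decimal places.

0.2895

Mismatches occur at site 2 (G/W), site 4 (F/N), site 5 (D/Y), site 7 (T/D), site 8 (K/V), site 14 (P/C), site 16 (A/P), site 25 (P/F), site 27 (F/C), site 28 (Y/A), site 37 (T/E).
There are 11 differences over 38 sites, so p = 11/38 = 0.2895.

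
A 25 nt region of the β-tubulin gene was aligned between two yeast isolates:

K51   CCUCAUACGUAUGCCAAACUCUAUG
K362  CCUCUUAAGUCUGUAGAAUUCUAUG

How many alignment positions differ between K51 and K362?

7

The sequences differ at positions 5 (A/U), 8 (C/A), 11 (A/C), 14 (C/U), 15 (C/A), 16 (A/G), 19 (C/U).
That gives 7 mismatches out of 25 aligned sites, so the Hamming distance is 7.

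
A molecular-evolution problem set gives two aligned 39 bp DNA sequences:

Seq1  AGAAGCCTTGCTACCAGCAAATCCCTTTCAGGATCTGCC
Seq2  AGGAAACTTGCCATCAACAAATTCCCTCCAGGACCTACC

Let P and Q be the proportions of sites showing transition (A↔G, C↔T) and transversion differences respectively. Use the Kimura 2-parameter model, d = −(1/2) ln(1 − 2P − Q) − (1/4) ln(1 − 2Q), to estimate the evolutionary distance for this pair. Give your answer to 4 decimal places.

0.3998

The sequences differ at positions 3 (A/G, transition), 5 (G/A, transition), 6 (C/A, transversion), 12 (T/C, transition), 14 (C/T, transition), 17 (G/A, transition), 23 (C/T, transition), 26 (T/C, transition), 28 (T/C, transition), 34 (T/C, transition), 37 (G/A, transition).
Of the 11 differences, 10 transitions and 1 transversion over 39 sites: P = 10/39 = 0.256410, Q = 1/39 = 0.025641.
d = −0.5·ln(0.461539) − 0.25·ln(0.948718) = −0.5·(-0.773189) − 0.25·(-0.052644) = 0.3998.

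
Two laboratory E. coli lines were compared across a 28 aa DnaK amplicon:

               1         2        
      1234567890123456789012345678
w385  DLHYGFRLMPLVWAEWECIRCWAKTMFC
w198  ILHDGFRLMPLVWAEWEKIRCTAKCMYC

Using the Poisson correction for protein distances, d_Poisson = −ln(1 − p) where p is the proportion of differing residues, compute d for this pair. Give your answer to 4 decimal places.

The sequences differ at positions 1 (D/I), 4 (Y/D), 18 (C/K), 22 (W/T), 25 (T/C), 27 (F/Y).
p = 6/28 = 0.214286.
d = −ln(1 − 0.214286) = −ln(0.785714) = 0.2412.

0.2412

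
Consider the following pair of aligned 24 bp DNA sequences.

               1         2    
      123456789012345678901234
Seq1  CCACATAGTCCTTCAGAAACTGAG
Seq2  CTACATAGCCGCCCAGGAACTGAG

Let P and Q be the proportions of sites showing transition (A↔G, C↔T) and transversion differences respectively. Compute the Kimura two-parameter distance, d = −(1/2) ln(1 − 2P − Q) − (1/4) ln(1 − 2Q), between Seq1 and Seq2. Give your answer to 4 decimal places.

0.3283

Mismatches occur at site 2 (C↔T, transition), site 9 (T↔C, transition), site 11 (C↔G, transversion), site 12 (T↔C, transition), site 13 (T↔C, transition), site 17 (A↔G, transition).
Of the 6 differences, 5 transitions and 1 transversion over 24 sites: P = 5/24 = 0.208333, Q = 1/24 = 0.041667.
d = −0.5·ln(0.541667) − 0.25·ln(0.916666) = −0.5·(-0.613104) − 0.25·(-0.087012) = 0.3283.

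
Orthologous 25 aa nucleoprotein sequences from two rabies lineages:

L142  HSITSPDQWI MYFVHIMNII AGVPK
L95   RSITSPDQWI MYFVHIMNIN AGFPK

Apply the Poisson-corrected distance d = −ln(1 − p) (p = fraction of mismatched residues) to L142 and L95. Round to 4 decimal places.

0.1278

Mismatches occur at site 1 (H↔R), site 20 (I↔N), site 23 (V↔F).
p = 3/25 = 0.120000.
d = −ln(1 − 0.120000) = −ln(0.880000) = 0.1278.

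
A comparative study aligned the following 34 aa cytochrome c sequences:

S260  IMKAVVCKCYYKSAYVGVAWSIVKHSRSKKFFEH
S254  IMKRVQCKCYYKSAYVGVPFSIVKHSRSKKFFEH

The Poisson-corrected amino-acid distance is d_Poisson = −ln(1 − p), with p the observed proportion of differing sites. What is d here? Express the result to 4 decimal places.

Mismatches occur at site 4 (A→R), site 6 (V→Q), site 19 (A→P), site 20 (W→F).
p = 4/34 = 0.117647.
d = −ln(1 − 0.117647) = −ln(0.882353) = 0.1252.

0.1252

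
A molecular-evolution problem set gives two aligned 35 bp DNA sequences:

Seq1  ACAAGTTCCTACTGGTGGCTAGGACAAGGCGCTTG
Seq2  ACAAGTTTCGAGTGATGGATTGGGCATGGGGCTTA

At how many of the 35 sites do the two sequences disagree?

10

Differing sites — 8:C/T; 10:T/G; 12:C/G; 15:G/A; 19:C/A; 21:A/T; 24:A/G; 27:A/T; 30:C/G; 35:G/A.
That gives 10 mismatches out of 35 aligned sites, so the Hamming distance is 10.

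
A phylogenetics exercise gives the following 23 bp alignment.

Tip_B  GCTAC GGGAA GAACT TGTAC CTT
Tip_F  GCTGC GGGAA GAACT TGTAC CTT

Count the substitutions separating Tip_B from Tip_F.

1

Differing sites — 4:A/G.
That gives 1 mismatch out of 23 aligned sites, so the Hamming distance is 1.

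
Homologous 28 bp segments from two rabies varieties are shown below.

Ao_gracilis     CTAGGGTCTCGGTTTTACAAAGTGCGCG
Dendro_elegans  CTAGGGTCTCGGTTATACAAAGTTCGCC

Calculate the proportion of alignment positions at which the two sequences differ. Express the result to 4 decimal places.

0.1071

Mismatches occur at site 15 (T→A), site 24 (G→T), site 28 (G→C).
There are 3 differences over 28 sites, so p = 3/28 = 0.1071.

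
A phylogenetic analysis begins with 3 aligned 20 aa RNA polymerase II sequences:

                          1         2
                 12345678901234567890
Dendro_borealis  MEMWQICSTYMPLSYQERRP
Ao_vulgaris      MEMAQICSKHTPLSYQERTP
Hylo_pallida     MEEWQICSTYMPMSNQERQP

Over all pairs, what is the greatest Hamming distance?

Pairwise Hamming distances:
  Dendro_borealis vs Ao_vulgaris: 5
  Dendro_borealis vs Hylo_pallida: 4
  Ao_vulgaris vs Hylo_pallida: 8
The largest is 8, between Ao_vulgaris and Hylo_pallida.

8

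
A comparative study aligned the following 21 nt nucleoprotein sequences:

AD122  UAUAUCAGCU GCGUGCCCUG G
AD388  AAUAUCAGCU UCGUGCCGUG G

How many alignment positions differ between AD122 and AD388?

Mismatches occur at site 1 (U↔A), site 11 (G↔U), site 18 (C↔G).
That gives 3 mismatches out of 21 aligned sites, so the Hamming distance is 3.

3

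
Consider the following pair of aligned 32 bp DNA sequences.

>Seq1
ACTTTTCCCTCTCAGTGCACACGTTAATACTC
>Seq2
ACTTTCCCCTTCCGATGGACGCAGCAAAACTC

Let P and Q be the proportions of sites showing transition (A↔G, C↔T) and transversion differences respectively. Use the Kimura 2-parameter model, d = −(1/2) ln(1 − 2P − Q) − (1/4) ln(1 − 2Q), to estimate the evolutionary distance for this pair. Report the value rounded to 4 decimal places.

Differing sites — 6:T/C (Ti); 11:C/T (Ti); 12:T/C (Ti); 14:A/G (Ti); 15:G/A (Ti); 18:C/G (Tv); 21:A/G (Ti); 23:G/A (Ti); 24:T/G (Tv); 25:T/C (Ti); 28:T/A (Tv).
Of the 11 differences, 8 transitions and 3 transversions over 32 sites: P = 8/32 = 0.250000, Q = 3/32 = 0.093750.
d = −0.5·ln(0.406250) − 0.25·ln(0.812500) = −0.5·(-0.900787) − 0.25·(-0.207639) = 0.5023.

0.5023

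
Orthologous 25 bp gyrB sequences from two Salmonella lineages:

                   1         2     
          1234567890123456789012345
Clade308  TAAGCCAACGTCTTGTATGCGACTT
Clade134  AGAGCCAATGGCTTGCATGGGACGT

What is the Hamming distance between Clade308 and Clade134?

7

The sequences differ at positions 1 (T/A), 2 (A/G), 9 (C/T), 11 (T/G), 16 (T/C), 20 (C/G), 24 (T/G).
That gives 7 mismatches out of 25 aligned sites, so the Hamming distance is 7.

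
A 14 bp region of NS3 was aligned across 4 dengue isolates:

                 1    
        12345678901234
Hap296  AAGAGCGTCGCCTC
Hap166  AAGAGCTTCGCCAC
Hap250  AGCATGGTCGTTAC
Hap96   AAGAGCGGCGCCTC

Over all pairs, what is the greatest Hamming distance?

8

Pairwise Hamming distances:
  Hap296 vs Hap166: 2
  Hap296 vs Hap250: 7
  Hap296 vs Hap96: 1
  Hap166 vs Hap250: 7
  Hap166 vs Hap96: 3
  Hap250 vs Hap96: 8
The largest is 8, between Hap250 and Hap96.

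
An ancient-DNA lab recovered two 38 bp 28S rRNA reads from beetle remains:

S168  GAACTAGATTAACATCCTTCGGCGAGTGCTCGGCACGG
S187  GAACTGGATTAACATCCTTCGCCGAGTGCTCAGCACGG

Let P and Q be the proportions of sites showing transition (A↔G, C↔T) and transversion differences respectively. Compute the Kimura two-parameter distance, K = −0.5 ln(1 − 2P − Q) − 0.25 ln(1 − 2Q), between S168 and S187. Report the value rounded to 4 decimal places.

The sequences differ at positions 6 (A/G, transition), 22 (G/C, transversion), 32 (G/A, transition).
Of the 3 differences, 2 transitions and 1 transversion over 38 sites: P = 2/38 = 0.052632, Q = 1/38 = 0.026316.
d = −0.5·ln(0.868420) − 0.25·ln(0.947368) = −0.5·(-0.141080) − 0.25·(-0.054068) = 0.0841.

0.0841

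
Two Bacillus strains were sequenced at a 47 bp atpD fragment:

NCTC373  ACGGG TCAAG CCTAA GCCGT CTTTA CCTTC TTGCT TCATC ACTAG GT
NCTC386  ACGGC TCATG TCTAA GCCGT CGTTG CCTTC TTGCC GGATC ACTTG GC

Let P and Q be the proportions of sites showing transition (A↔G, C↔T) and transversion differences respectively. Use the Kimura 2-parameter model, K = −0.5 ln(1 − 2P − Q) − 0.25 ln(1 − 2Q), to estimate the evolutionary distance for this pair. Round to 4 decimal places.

0.2505

The sequences differ at positions 5 (G/C, transversion), 9 (A/T, transversion), 11 (C/T, transition), 22 (T/G, transversion), 25 (A/G, transition), 35 (T/C, transition), 36 (T/G, transversion), 37 (C/G, transversion), 44 (A/T, transversion), 47 (T/C, transition).
Of the 10 differences, 4 transitions and 6 transversions over 47 sites: P = 4/47 = 0.085106, Q = 6/47 = 0.127660.
d = −0.5·ln(0.702128) − 0.25·ln(0.744680) = −0.5·(-0.353640) − 0.25·(-0.294801) = 0.2505.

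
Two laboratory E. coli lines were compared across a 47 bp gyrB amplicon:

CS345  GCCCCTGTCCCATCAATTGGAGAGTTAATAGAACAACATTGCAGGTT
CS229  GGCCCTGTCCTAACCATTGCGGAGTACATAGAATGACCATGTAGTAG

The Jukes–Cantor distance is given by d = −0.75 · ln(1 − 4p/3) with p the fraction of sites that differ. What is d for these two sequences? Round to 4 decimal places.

0.4537

The sequences differ at positions 2 (C/G), 11 (C/T), 13 (T/A), 15 (A/C), 20 (G/C), 21 (A/G), 26 (T/A), 27 (A/C), 34 (C/T), 35 (A/G), 38 (A/C), 39 (T/A), 42 (C/T), 45 (G/T), 46 (T/A), 47 (T/G).
p = 16/47 = 0.340426.
d = −0.75 · ln(1 − (4/3)·0.340426) = −0.75 · ln(0.546099) = −0.75 · (-0.604955) = 0.4537.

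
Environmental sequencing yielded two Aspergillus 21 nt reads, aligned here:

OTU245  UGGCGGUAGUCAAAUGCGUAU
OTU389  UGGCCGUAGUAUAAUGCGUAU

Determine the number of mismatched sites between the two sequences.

Mismatches occur at site 5 (G→C), site 11 (C→A), site 12 (A→U).
That gives 3 mismatches out of 21 aligned sites, so the Hamming distance is 3.

3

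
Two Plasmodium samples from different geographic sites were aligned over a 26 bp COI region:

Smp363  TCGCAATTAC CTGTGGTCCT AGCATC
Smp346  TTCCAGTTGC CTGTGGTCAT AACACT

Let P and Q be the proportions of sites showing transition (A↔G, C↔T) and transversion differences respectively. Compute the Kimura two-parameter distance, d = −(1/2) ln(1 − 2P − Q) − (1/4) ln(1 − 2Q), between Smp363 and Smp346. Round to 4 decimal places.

The sequences differ at positions 2 (C/T, transition), 3 (G/C, transversion), 6 (A/G, transition), 9 (A/G, transition), 19 (C/A, transversion), 22 (G/A, transition), 25 (T/C, transition), 26 (C/T, transition).
Of the 8 differences, 6 transitions and 2 transversions over 26 sites: P = 6/26 = 0.230769, Q = 2/26 = 0.076923.
d = −0.5·ln(0.461539) − 0.25·ln(0.846154) = −0.5·(-0.773189) − 0.25·(-0.167054) = 0.4284.

0.4284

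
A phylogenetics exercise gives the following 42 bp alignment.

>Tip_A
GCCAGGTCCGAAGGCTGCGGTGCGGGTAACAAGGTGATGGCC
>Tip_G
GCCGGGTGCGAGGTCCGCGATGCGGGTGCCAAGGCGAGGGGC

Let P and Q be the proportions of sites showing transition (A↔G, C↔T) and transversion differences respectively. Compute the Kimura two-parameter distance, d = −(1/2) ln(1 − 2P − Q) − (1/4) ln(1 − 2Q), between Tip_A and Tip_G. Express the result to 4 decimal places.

0.3274

Mismatches occur at site 4 (A→G, transition), site 8 (C→G, transversion), site 12 (A→G, transition), site 14 (G→T, transversion), site 16 (T→C, transition), site 20 (G→A, transition), site 28 (A→G, transition), site 29 (A→C, transversion), site 35 (T→C, transition), site 38 (T→G, transversion), site 41 (C→G, transversion).
Of the 11 differences, 6 transitions and 5 transversions over 42 sites: P = 6/42 = 0.142857, Q = 5/42 = 0.119048.
d = −0.5·ln(0.595238) − 0.25·ln(0.761904) = −0.5·(-0.518794) − 0.25·(-0.271935) = 0.3274.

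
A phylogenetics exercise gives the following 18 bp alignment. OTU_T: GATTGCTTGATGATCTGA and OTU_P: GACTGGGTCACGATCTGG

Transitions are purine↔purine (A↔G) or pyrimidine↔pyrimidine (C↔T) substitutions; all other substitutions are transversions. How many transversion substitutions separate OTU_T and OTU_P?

The sequences differ at positions 3 (T/C, transition), 6 (C/G, transversion), 7 (T/G, transversion), 9 (G/C, transversion), 11 (T/C, transition), 18 (A/G, transition).
Of the 6 differences, 3 transitions and 3 transversions, so the answer is 3.

3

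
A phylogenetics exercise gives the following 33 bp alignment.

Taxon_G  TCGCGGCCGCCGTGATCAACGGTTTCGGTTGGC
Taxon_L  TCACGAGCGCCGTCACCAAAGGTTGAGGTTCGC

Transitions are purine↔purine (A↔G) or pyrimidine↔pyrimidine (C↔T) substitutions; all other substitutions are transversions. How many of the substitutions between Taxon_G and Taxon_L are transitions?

3

Mismatches occur at site 3 (G/A, transition), site 6 (G/A, transition), site 7 (C/G, transversion), site 14 (G/C, transversion), site 16 (T/C, transition), site 20 (C/A, transversion), site 25 (T/G, transversion), site 26 (C/A, transversion), site 31 (G/C, transversion).
Of the 9 differences, 3 transitions and 6 transversions, so the answer is 3.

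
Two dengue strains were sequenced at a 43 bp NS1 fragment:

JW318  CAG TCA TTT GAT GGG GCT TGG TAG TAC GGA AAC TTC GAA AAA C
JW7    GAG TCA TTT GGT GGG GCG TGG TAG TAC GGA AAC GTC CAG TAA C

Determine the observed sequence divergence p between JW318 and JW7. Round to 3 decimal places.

0.163

Differing sites — 1:C/G; 11:A/G; 18:T/G; 34:T/G; 37:G/C; 39:A/G; 40:A/T.
There are 7 differences over 43 sites, so p = 7/43 = 0.163.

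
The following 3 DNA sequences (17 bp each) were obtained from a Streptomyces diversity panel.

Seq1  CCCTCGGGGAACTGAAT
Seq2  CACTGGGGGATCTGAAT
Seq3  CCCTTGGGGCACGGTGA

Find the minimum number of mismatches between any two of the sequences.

Pairwise Hamming distances:
  Seq1 vs Seq2: 3
  Seq1 vs Seq3: 6
  Seq2 vs Seq3: 8
The smallest is 3, between Seq1 and Seq2.

3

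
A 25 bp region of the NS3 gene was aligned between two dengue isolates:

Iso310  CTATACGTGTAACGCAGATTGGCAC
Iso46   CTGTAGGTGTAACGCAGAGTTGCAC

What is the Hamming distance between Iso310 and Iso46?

The sequences differ at positions 3 (A/G), 6 (C/G), 19 (T/G), 21 (G/T).
That gives 4 mismatches out of 25 aligned sites, so the Hamming distance is 4.

4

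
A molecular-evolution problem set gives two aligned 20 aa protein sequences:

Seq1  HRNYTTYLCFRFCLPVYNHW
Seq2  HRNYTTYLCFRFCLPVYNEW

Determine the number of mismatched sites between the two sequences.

The sequences differ at position 19 (H/E).
That gives 1 mismatch out of 20 aligned sites, so the Hamming distance is 1.

1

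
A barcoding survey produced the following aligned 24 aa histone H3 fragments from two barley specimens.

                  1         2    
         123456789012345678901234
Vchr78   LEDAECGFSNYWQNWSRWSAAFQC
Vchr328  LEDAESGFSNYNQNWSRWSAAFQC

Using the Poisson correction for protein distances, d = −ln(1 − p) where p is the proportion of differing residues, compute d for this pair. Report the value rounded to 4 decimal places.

Mismatches occur at site 6 (C/S), site 12 (W/N).
p = 2/24 = 0.083333.
d = −ln(1 − 0.083333) = −ln(0.916667) = 0.0870.

0.0870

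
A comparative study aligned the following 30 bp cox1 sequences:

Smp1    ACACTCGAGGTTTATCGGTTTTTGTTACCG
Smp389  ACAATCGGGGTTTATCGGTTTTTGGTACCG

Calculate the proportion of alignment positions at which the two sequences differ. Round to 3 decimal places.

Mismatches occur at site 4 (C/A), site 8 (A/G), site 25 (T/G).
There are 3 differences over 30 sites, so p = 3/30 = 0.100.

0.100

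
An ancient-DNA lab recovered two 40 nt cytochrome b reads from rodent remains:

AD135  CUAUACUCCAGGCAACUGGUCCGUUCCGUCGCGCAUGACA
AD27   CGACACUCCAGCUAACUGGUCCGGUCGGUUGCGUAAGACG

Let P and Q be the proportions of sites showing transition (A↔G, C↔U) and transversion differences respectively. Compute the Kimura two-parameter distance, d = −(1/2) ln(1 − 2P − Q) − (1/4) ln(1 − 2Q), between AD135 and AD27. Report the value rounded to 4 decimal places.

0.3069

Differing sites — 2:U/G (Tv); 4:U/C (Ti); 12:G/C (Tv); 13:C/U (Ti); 24:U/G (Tv); 27:C/G (Tv); 30:C/U (Ti); 34:C/U (Ti); 36:U/A (Tv); 40:A/G (Ti).
Of the 10 differences, 5 transitions and 5 transversions over 40 sites: P = 5/40 = 0.125000, Q = 5/40 = 0.125000.
d = −0.5·ln(0.625000) − 0.25·ln(0.750000) = −0.5·(-0.470004) − 0.25·(-0.287682) = 0.3069.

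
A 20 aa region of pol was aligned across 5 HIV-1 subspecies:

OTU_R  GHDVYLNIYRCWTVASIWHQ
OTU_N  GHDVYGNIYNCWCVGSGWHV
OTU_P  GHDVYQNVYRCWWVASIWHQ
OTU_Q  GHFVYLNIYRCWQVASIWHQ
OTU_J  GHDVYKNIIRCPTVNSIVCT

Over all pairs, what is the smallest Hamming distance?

Pairwise Hamming distances:
  OTU_R vs OTU_N: 6
  OTU_R vs OTU_P: 3
  OTU_R vs OTU_Q: 2
  OTU_R vs OTU_J: 7
  OTU_N vs OTU_P: 7
  OTU_N vs OTU_Q: 7
  OTU_N vs OTU_J: 10
  OTU_P vs OTU_Q: 4
  OTU_P vs OTU_J: 9
  OTU_Q vs OTU_J: 9
The smallest is 2, between OTU_R and OTU_Q.

2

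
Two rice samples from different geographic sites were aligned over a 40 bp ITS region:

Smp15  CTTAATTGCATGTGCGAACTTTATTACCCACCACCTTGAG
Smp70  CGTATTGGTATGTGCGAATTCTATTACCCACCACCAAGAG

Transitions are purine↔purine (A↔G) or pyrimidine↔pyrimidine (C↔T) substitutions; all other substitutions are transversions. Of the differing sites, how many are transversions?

5

Differing sites — 2:T/G (Tv); 5:A/T (Tv); 7:T/G (Tv); 9:C/T (Ti); 19:C/T (Ti); 21:T/C (Ti); 36:T/A (Tv); 37:T/A (Tv).
Of the 8 differences, 3 transitions and 5 transversions, so the answer is 5.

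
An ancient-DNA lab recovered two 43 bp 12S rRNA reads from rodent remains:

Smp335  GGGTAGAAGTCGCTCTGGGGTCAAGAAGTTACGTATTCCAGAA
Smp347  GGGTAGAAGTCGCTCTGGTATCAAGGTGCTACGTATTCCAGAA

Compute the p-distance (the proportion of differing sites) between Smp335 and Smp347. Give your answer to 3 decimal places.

0.116

The sequences differ at positions 19 (G/T), 20 (G/A), 26 (A/G), 27 (A/T), 29 (T/C).
There are 5 differences over 43 sites, so p = 5/43 = 0.116.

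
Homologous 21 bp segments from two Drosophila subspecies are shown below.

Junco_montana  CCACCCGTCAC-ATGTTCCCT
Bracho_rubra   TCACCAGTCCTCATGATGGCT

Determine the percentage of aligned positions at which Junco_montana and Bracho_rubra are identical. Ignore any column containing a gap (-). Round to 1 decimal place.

65.0%

Excluding the 1 gap column leaves 20 comparable sites.
Differing sites — 1:C/T; 6:C/A; 10:A/C; 11:C/T; 16:T/A; 18:C/G; 19:C/G.
13 of the 20 comparable sites match, so the percent identity is 13/20 × 100 = 65.0%.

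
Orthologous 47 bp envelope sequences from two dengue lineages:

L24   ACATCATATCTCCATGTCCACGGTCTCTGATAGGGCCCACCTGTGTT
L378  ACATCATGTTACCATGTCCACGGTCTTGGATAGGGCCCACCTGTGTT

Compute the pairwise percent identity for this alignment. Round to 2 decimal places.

89.36%

Mismatches occur at site 8 (A↔G), site 10 (C↔T), site 11 (T↔A), site 27 (C↔T), site 28 (T↔G).
42 of the 47 sites match, so the percent identity is 42/47 × 100 = 89.36%.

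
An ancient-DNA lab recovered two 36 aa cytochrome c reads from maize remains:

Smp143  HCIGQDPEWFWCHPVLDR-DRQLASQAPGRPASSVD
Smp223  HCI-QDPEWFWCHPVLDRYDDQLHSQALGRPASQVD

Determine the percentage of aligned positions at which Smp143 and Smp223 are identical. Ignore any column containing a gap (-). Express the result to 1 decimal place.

88.2%

Excluding the 2 gap columns leaves 34 comparable sites.
Differing sites — 21:R/D; 24:A/H; 28:P/L; 34:S/Q.
30 of the 34 comparable sites match, so the percent identity is 30/34 × 100 = 88.2%.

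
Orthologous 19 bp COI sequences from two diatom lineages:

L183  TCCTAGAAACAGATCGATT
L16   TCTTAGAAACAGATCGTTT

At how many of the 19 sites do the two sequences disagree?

Mismatches occur at site 3 (C/T), site 17 (A/T).
That gives 2 mismatches out of 19 aligned sites, so the Hamming distance is 2.

2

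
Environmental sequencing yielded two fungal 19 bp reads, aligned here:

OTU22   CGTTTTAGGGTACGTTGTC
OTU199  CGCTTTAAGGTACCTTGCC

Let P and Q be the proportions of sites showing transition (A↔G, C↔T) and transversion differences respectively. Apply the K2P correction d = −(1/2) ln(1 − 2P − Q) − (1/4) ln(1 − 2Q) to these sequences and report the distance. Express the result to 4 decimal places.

The sequences differ at positions 3 (T/C, transition), 8 (G/A, transition), 14 (G/C, transversion), 18 (T/C, transition).
Of the 4 differences, 3 transitions and 1 transversion over 19 sites: P = 3/19 = 0.157895, Q = 1/19 = 0.052632.
d = −0.5·ln(0.631578) − 0.25·ln(0.894736) = −0.5·(-0.459534) − 0.25·(-0.111227) = 0.2576.

0.2576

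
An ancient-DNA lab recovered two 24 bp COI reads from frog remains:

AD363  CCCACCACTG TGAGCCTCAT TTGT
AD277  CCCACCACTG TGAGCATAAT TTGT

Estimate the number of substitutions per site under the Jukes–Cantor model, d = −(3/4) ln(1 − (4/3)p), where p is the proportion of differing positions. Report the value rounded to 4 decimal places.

Differing sites — 16:C/A; 18:C/A.
p = 2/24 = 0.083333.
d = −0.75 · ln(1 − (4/3)·0.083333) = −0.75 · ln(0.888889) = −0.75 · (-0.117783) = 0.0883.

0.0883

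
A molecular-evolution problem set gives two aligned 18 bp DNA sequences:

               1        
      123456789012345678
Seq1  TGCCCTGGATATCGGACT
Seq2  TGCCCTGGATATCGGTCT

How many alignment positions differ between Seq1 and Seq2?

The sequences differ at position 16 (A/T).
That gives 1 mismatch out of 18 aligned sites, so the Hamming distance is 1.

1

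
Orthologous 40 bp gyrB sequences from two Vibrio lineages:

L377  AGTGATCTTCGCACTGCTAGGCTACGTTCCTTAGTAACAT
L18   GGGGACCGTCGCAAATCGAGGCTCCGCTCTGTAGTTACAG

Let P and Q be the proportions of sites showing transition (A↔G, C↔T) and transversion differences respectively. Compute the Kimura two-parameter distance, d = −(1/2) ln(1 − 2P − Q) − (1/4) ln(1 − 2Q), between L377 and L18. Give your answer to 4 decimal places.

0.4722

Differing sites — 1:A/G (Ti); 3:T/G (Tv); 6:T/C (Ti); 8:T/G (Tv); 14:C/A (Tv); 15:T/A (Tv); 16:G/T (Tv); 18:T/G (Tv); 24:A/C (Tv); 27:T/C (Ti); 30:C/T (Ti); 31:T/G (Tv); 36:A/T (Tv); 40:T/G (Tv).
Of the 14 differences, 4 transitions and 10 transversions over 40 sites: P = 4/40 = 0.100000, Q = 10/40 = 0.250000.
d = −0.5·ln(0.550000) − 0.25·ln(0.500000) = −0.5·(-0.597837) − 0.25·(-0.693147) = 0.4722.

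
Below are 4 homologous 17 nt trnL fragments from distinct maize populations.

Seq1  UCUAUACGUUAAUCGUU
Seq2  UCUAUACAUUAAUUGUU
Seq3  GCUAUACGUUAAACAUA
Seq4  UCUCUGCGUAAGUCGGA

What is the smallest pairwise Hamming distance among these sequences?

Pairwise Hamming distances:
  Seq1 vs Seq2: 2
  Seq1 vs Seq3: 4
  Seq1 vs Seq4: 6
  Seq2 vs Seq3: 6
  Seq2 vs Seq4: 8
  Seq3 vs Seq4: 8
The smallest is 2, between Seq1 and Seq2.

2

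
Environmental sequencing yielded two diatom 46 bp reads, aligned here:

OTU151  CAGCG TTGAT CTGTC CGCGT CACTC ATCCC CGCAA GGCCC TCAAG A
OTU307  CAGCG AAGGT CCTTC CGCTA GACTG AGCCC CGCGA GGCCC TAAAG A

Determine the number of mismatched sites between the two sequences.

Differing sites — 6:T/A; 7:T/A; 9:A/G; 12:T/C; 13:G/T; 19:G/T; 20:T/A; 21:C/G; 25:C/G; 27:T/G; 34:A/G; 42:C/A.
That gives 12 mismatches out of 46 aligned sites, so the Hamming distance is 12.

12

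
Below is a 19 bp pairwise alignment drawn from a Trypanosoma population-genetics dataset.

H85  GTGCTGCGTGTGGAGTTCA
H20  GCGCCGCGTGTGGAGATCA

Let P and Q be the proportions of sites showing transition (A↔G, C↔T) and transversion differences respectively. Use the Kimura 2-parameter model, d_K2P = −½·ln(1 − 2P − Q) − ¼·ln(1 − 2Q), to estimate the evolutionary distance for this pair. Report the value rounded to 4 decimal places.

0.1805

Mismatches occur at site 2 (T↔C, transition), site 5 (T↔C, transition), site 16 (T↔A, transversion).
Of the 3 differences, 2 transitions and 1 transversion over 19 sites: P = 2/19 = 0.105263, Q = 1/19 = 0.052632.
d = −0.5·ln(0.736842) − 0.25·ln(0.894736) = −0.5·(-0.305382) − 0.25·(-0.111227) = 0.1805.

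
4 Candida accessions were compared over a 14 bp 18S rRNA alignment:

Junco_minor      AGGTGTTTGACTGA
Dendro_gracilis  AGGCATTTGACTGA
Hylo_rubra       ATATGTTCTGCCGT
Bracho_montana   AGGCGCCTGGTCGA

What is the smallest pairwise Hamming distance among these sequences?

2

Pairwise Hamming distances:
  Junco_minor vs Dendro_gracilis: 2
  Junco_minor vs Hylo_rubra: 7
  Junco_minor vs Bracho_montana: 6
  Dendro_gracilis vs Hylo_rubra: 9
  Dendro_gracilis vs Bracho_montana: 6
  Hylo_rubra vs Bracho_montana: 9
The smallest is 2, between Junco_minor and Dendro_gracilis.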